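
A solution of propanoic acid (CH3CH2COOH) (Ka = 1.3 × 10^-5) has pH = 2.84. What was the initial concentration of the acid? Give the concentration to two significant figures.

C₀ = 1.6 × 10^-1 M

[H+] = 10^(-2.84) = 1.45 × 10^-3 M = x
Ka = x²/(C₀ − x) ⇒ C₀ = x + x²/Ka
C₀ = 1.45 × 10^-3 + (1.45 × 10^-3)²/(1.3 × 10^-5) = 1.63 × 10^-1 M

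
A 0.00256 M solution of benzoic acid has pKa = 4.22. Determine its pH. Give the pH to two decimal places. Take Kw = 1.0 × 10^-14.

C6H5COOH ⇌ C6H5COO- + H+
Ka = 10^(−4.22) = 6.03 × 10^-5
From the ICE table, Ka = x²/(0.00256 − x) = 6.03 × 10^-5.
The 5% rule fails; solving x² + Ka·x − Ka·C₀ = 0 exactly:
x = [−6.03e-05 + √(6.03e-05² + 6.17e-07)]/2 = 3.64 × 10^-4 M
pH = −log(3.64 × 10^-4) = 3.44

pH = 3.44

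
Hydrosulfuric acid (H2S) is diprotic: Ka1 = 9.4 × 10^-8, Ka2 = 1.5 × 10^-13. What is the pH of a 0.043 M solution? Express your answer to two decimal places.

Ka1 ≫ Ka2, so treat the first dissociation as the only significant source of H+.
Ka1 = x²/(0.043 − x) = 9.4 × 10^-8
x ≈ √(9.4 × 10^-8 × 0.043) = 6.36 × 10^-5 M
pH = −log(6.36 × 10^-5) = 4.20

pH = 4.20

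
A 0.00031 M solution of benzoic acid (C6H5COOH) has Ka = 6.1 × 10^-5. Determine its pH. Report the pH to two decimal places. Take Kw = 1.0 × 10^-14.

C6H5COOH ⇌ C6H5COO- + H+
Ka = x²/(0.00031 − x) = 6.1 × 10^-5
Here C₀/Ka ≈ 5.08, so the small-x approximation fails. Use the quadratic:
x = [−6.1e-05 + √(6.1e-05² + 7.56e-08)]/2 = 1.10 × 10^-4 M
pH = −log(1.10 × 10^-4) = 3.96

pH = 3.96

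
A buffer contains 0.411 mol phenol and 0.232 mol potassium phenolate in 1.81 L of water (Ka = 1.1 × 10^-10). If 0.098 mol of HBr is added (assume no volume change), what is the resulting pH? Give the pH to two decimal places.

Added H+ converts C6H5O- to C6H5OH: C6H5OH → 0.509 mol, C6H5O- → 0.134 mol.
pKa = −log(1.1 × 10^-10) = 9.959
pH = pKa + log([A⁻]/[HA]) = 9.959 + log(0.134/0.509) = 9.959 -0.580

pH = 9.38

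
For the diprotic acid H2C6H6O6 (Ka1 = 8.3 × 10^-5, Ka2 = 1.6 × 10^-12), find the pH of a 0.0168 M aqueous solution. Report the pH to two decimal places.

Ka1 ≫ Ka2, so treat the first dissociation as the only significant source of H+.
Ka1 = x²/(0.0168 − x) = 8.3 × 10^-5
Solving the quadratic: x = (−Ka1 + √(Ka1² + 4·Ka1·C₀))/2 = 1.14 × 10^-3 M
pH = −log(1.14 × 10^-3) = 2.94

pH = 2.94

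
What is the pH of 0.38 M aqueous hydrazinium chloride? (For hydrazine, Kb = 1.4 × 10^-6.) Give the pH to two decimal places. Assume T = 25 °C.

pH = 4.28

N2H5+ is the conjugate acid of the weak base N2H4.
Ka = Kw/Kb = 1.0×10^-14 / 1.4 × 10^-6 = 7.14 × 10^-9
From the ICE table, Ka = [H+]²/(0.38 − [H+]) = 7.14 × 10^-9.
Neglecting [H+] in the denominator: [H+] = √(7.14 × 10^-9 × 0.38) = 5.21 × 10^-5 M
pH = −log[H+] = −log(5.21 × 10^-5) = 4.28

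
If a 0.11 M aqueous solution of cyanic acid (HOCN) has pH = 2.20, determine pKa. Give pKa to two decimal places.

pKa = 3.42

[H+] = 10^(-2.20) = 6.31 × 10^-3 M
At equilibrium [HA] = 0.11 − 6.31 × 10^-3 = 1.04 × 10^-1 M
Ka = [H+][A-]/[HA] = (6.31 × 10^-3)² / 1.04 × 10^-1 = 3.83 × 10^-4
pKa = -log(3.83 × 10^-4) = 3.42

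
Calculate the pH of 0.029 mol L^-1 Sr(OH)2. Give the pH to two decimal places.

Sr(OH)2 is a strong base (each formula unit releases 2 OH-); [OH-] = 0.058 M.
pOH = -log(0.058) = 1.24
pH = 14.00 - 1.24 = 12.76

pH = 12.76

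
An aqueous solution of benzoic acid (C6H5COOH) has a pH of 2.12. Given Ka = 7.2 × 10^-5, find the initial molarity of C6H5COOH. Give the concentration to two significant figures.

C₀ = 8.1 × 10^-1 M

[H+] = 10^(-2.12) = 7.59 × 10^-3 M = x
Ka = x²/(C₀ − x) ⇒ C₀ = x + x²/Ka
C₀ = 7.59 × 10^-3 + (7.59 × 10^-3)²/(7.2 × 10^-5) = 8.08 × 10^-1 M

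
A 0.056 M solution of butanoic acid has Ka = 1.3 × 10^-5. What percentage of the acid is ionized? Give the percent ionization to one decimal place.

1.5%

CH3(CH2)2COOH ⇌ CH3(CH2)2COO- + H+; let x = [H+] at equilibrium.
x ≈ √(Ka·C₀) = √(1.3 × 10^-5 × 0.056) = 8.53 × 10^-4 M
% ionization = x/C₀ × 100% = 8.53 × 10^-4/0.056 × 100% = 1.5%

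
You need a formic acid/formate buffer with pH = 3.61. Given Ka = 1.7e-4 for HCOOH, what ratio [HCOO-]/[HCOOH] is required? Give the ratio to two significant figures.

ratio = 0.69

pKa = -log(1.7 × 10^-4) = 3.770
pH = pKa + log(r) ⇒ log(r) = 3.61 − 3.770 = -0.160
r = [HCOO-]/[HCOOH] = 10^(-0.160) = 0.692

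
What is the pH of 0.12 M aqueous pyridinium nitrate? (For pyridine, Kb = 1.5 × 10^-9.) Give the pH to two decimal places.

pH = 3.05

C5H5NH+ is the conjugate acid of the weak base C5H5N.
Ka = Kw/Kb = 1.0×10^-14 / 1.5 × 10^-9 = 6.67 × 10^-6
From the ICE table, Ka = [H+]²/(0.12 − [H+]) = 6.67 × 10^-6.
Since Ka ≪ C₀, [H+] ≈ √(Ka·C₀) = 8.95 × 10^-4 M.
pH = −log(8.95 × 10^-4) = 3.05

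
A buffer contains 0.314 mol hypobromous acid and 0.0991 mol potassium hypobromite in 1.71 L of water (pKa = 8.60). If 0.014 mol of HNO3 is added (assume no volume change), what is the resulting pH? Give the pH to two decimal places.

pH = 8.01

After neutralization: n(HOBr) = 0.328 mol, n(OBr-) = 0.0851 mol.
Henderson–Hasselbalch with mole ratio 0.0851/0.328: pH = 8.60 + (-0.586)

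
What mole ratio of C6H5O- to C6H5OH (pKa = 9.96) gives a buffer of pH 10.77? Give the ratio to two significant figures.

pH = pKa + log(r) ⇒ log(r) = 10.77 − 9.96 = +0.81
r = [C6H5O-]/[C6H5OH] = 10^(+0.81) = 6.46

ratio = 6.5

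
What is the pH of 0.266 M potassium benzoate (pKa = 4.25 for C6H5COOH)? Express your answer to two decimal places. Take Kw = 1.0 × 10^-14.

C6H5COO- is the conjugate base of the weak acid C6H5COOH.
Ka = 10^(−4.25) = 5.62 × 10^-5
Kb = Kw/Ka = 1.0×10^-14 / 5.62 × 10^-5 = 1.78 × 10^-10
Kb = [OH-]²/(0.266 − [OH-]) = 1.78 × 10^-10
Since Kb ≪ C₀, [OH-] ≈ √(Kb·C₀) = 6.88 × 10^-6 M.
Check: 0.0026% ionized — well under 5%, approximation valid.
pOH = −log(6.88 × 10^-6) = 5.16; pH = 14.00 − 5.16 = 8.84

pH = 8.84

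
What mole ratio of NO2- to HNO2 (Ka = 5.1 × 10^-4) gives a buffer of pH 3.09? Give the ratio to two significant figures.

pKa = -log(5.1 × 10^-4) = 3.292
pH = pKa + log(r) ⇒ log(r) = 3.09 − 3.292 = -0.202
r = [NO2-]/[HNO2] = 10^(-0.202) = 0.628

ratio = 0.63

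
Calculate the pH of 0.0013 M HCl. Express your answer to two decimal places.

HCl is a strong acid and dissociates completely, so [H+] = 0.0013 M.
pH = -log(0.0013) = 2.89

pH = 2.89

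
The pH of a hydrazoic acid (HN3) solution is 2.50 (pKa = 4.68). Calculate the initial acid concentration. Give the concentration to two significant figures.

[H+] = 10^(-2.50) = 3.16 × 10^-3 M = x
Ka = 10^(−4.68) = 2.09 × 10^-5
Ka = x²/(C₀ − x) ⇒ C₀ = x + x²/Ka
C₀ = 3.16 × 10^-3 + (3.16 × 10^-3)²/(2.09 × 10^-5) = 4.81 × 10^-1 M

C₀ = 4.8 × 10^-1 M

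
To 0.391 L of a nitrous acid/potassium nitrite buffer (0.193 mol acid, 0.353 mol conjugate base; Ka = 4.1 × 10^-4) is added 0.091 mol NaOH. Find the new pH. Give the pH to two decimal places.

pH = 4.03

OH- converts HNO2 to NO2-: HNO2 → 0.102 mol, NO2- → 0.444 mol.
pKa = −log(4.1 × 10^-4) = 3.387
pH = pKa + log(n_NO2-/n_HNO2) = 3.387 + log(0.444/0.102) = 3.387 + (+0.639)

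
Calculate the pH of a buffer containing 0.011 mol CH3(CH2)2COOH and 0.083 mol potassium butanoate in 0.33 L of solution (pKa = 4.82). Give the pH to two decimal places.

Using pH = pKa + log([base]/[acid]) with [base]/[acid] = 0.083/0.011:
pH = 4.82 + (+0.878) = 5.70

pH = 5.70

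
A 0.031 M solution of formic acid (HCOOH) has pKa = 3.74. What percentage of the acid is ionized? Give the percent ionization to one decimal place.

HCOOH ⇌ HCOO- + H+; let x = [H+] at equilibrium.
Ka = 10^(−3.74) = 1.82 × 10^-4
Solve x² + 0.000182x − 5.64e-06 = 0 → x = 2.29 × 10^-3 M
Fraction ionized = 2.29 × 10^-3 / 0.031 = 0.0739 → 7.4%

7.4%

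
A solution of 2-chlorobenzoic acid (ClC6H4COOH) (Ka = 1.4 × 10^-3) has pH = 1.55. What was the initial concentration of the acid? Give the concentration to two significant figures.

C₀ = 6.0 × 10^-1 M

[H+] = 10^(-1.55) = 2.82 × 10^-2 M = x
Ka = x²/(C₀ − x) ⇒ C₀ = x + x²/Ka
C₀ = 2.82 × 10^-2 + (2.82 × 10^-2)²/(1.4 × 10^-3) = 5.96 × 10^-1 M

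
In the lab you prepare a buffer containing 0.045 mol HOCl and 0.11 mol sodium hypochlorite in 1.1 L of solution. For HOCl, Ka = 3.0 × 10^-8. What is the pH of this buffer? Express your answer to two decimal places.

pKa = −log(3.0 × 10^-8) = 7.523
Henderson–Hasselbalch: pH = pKa + log([OCl-]/[HOCl]) = 7.523 + log(0.11/0.045)
pH = 7.523 + (+0.388) = 7.91

pH = 7.91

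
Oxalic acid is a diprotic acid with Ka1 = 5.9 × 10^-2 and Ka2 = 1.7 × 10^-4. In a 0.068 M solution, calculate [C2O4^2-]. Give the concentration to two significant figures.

1.7 × 10^-4 M

First ionization gives [H+] ≈ [HC2O4-] = 4.04 × 10^-2 M.
Second step: Ka2 = [H+][C2O4^2-]/[HC2O4-] ≈ [C2O4^2-] (since [H+] ≈ [HC2O4-]).
So [C2O4^2-] ≈ Ka2.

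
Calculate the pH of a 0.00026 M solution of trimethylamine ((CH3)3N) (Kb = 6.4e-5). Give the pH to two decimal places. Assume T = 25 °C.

(CH3)3N + H2O ⇌ (CH3)3NH+ + OH-
From the ICE table, Kb = x²/(0.00026 − x) = 6.4 × 10^-5.
Here C₀/Kb ≈ 4.06, so the small-x approximation fails. Use the quadratic:
x = (−Kb + √(Kb² + 4·Kb·C₀))/2 = 1.01 × 10^-4 M
pOH = 4.00, so pH = 14.00 − pOH = 10.00

pH = 10.00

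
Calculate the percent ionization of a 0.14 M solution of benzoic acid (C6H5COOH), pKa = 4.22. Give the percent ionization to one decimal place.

C6H5COOH ⇌ C6H5COO- + H+; let x = [H+] at equilibrium.
Ka = 10^(−4.22) = 6.03 × 10^-5
x ≈ √(Ka·C₀) = √(6.03 × 10^-5 × 0.14) = 2.91 × 10^-3 M
Fraction ionized = 2.91 × 10^-3 / 0.14 = 0.0208 → 2.1%

2.1%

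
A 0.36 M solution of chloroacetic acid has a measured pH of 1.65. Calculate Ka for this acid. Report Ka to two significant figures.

[H+] = 10^(-1.65) = 2.24 × 10^-2 M
At equilibrium [HA] = 0.36 − 2.24 × 10^-2 = 3.38 × 10^-1 M
Ka = [H+][A-]/[HA] = (2.24 × 10^-2)² / 3.38 × 10^-1 = 1.5 × 10^-3

Ka = 1.5 × 10^-3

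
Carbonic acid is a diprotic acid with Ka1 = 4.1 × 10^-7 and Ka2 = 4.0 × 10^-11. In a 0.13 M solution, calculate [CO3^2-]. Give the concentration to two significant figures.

First ionization gives [H+] ≈ [HCO3-] = 2.31 × 10^-4 M.
Second step: Ka2 = [H+][CO3^2-]/[HCO3-] ≈ [CO3^2-] (since [H+] ≈ [HCO3-]).
So [CO3^2-] ≈ Ka2.

4.0 × 10^-11 M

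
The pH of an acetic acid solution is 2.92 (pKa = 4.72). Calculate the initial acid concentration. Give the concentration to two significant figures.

C₀ = 7.7 × 10^-2 M

[H+] = 10^(-2.92) = 1.20 × 10^-3 M = x
Ka = 10^(−4.72) = 1.91 × 10^-5
Ka = x²/(C₀ − x) ⇒ C₀ = x + x²/Ka
C₀ = 1.20 × 10^-3 + (1.20 × 10^-3)²/(1.91 × 10^-5) = 7.66 × 10^-2 M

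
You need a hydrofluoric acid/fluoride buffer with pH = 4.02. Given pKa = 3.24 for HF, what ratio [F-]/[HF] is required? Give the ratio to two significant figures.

pH = pKa + log(r) ⇒ log(r) = 4.02 − 3.24 = +0.78
r = [F-]/[HF] = 10^(+0.78) = 6.03

ratio = 6.0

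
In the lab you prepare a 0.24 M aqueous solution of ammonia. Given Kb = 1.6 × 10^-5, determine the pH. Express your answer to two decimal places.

NH3 + H2O ⇌ NH4+ + OH-
From the ICE table, Kb = [OH-]²/(0.24 − [OH-]) = 1.6 × 10^-5.
Neglecting [OH-] in the denominator: [OH-] = √(1.6 × 10^-5 × 0.24) = 1.96 × 10^-3 M
pOH = 2.71, so pH = 14.00 − pOH = 11.29

pH = 11.29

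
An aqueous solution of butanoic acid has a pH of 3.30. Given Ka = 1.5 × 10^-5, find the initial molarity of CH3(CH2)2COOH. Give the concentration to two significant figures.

[H+] = 10^(-3.30) = 5.01 × 10^-4 M = x
Ka = x²/(C₀ − x) ⇒ C₀ = x + x²/Ka
C₀ = 5.01 × 10^-4 + (5.01 × 10^-4)²/(1.5 × 10^-5) = 1.72 × 10^-2 M

C₀ = 1.7 × 10^-2 M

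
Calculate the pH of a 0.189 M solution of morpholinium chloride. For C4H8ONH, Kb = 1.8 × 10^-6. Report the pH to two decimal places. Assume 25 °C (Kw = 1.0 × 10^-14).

pH = 4.49

C4H8ONH2+ is the conjugate acid of the weak base C4H8ONH.
Ka = Kw/Kb = 1.0×10^-14 / 1.8 × 10^-6 = 5.56 × 10^-9
Ka = [H+]²/(0.189 − [H+]) = 5.56 × 10^-9
Neglecting [H+] in the denominator: [H+] = √(5.56 × 10^-9 × 0.189) = 3.24 × 10^-5 M
Check: 0.017% ionized — well under 5%, approximation valid.
pH = −log[H+] = −log(3.24 × 10^-5) = 4.49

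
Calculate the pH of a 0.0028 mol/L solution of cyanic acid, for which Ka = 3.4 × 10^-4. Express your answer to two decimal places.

HOCN ⇌ OCN- + H+
From the ICE table, Ka = [H+]²/(0.0028 − [H+]) = 3.4 × 10^-4.
The 5% rule fails; solving [H+]² + Ka·[H+] − Ka·C₀ = 0 exactly:
[H+] = [−0.00034 + √(0.00034² + 3.81e-06)]/2 = 8.20 × 10^-4 M
pH = −log(8.20 × 10^-4) = 3.09

pH = 3.09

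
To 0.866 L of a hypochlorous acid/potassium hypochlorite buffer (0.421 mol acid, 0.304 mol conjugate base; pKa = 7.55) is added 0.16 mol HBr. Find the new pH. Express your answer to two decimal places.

pH = 6.94

Added H+ converts OCl- to HOCl: HOCl → 0.581 mol, OCl- → 0.144 mol.
pH = pKa + log([A⁻]/[HA]) = 7.55 + log(0.144/0.581) = 7.55 -0.606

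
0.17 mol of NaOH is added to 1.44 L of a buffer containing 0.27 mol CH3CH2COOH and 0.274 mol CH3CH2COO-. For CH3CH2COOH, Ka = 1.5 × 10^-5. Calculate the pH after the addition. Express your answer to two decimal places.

OH- converts CH3CH2COOH to CH3CH2COO-: CH3CH2COOH → 0.1 mol, CH3CH2COO- → 0.444 mol.
pKa = −log(1.5 × 10^-5) = 4.824
pH = pKa + log([A⁻]/[HA]) = 4.824 + log(0.444/0.1) = 4.824 +0.647

pH = 5.47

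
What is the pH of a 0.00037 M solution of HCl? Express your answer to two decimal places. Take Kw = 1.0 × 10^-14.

pH = 3.43

HCl is a strong acid and dissociates completely, so [H+] = 0.00037 M.
pH = -log(0.00037) = 3.43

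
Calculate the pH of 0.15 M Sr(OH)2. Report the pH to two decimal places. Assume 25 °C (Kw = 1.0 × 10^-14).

Sr(OH)2 is a strong base (each formula unit releases 2 OH-); [OH-] = 0.3 M.
pOH = -log(0.3) = 0.52
pH = 14.00 - 0.52 = 13.48

pH = 13.48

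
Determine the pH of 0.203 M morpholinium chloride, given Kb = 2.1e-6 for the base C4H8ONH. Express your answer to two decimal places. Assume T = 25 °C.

C4H8ONH2+ is the conjugate acid of the weak base C4H8ONH.
Ka = Kw/Kb = 1.0×10^-14 / 2.1 × 10^-6 = 4.76 × 10^-9
Ka = x²/(0.203 − x) = 4.76 × 10^-9
Since Ka ≪ C₀, x ≈ √(Ka·C₀) = 3.11 × 10^-5 M.
(x/C₀ = 0.015% < 5%, so the approximation holds.)
pH = −log(3.11 × 10^-5) = 4.51

pH = 4.51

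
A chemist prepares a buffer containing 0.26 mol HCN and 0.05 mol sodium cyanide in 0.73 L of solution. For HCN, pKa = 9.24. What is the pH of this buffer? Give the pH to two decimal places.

pH = pKa + log([A⁻]/[HA]) = 9.24 + log(0.05/0.26)
pH = 9.24 + (-0.716) = 8.52

pH = 8.52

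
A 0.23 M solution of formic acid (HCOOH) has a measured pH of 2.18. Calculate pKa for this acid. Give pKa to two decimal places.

pKa = 3.71

[H+] = 10^(-2.18) = 6.61 × 10^-3 M
At equilibrium [HA] = 0.23 − 6.61 × 10^-3 = 2.23 × 10^-1 M
Ka = [H+][A-]/[HA] = (6.61 × 10^-3)² / 2.23 × 10^-1 = 1.96 × 10^-4
pKa = -log(1.96 × 10^-4) = 3.71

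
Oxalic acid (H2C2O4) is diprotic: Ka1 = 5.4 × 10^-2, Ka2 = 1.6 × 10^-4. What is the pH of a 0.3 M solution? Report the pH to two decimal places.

Ka1 ≫ Ka2, so treat the first dissociation as the only significant source of H+.
Ka1 = x²/(0.3 − x) = 5.4 × 10^-2
Solving the quadratic: x = (−Ka1 + √(Ka1² + 4·Ka1·C₀))/2 = 1.03 × 10^-1 M
pH = −log(1.03 × 10^-1) = 0.99

pH = 0.99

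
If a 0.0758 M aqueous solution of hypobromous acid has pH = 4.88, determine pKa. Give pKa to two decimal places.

[H+] = 10^(-4.88) = 1.32 × 10^-5 M
At equilibrium [HA] = 0.0758 − 1.32 × 10^-5 = 7.58 × 10^-2 M
Ka = [H+][A-]/[HA] = (1.32 × 10^-5)² / 7.58 × 10^-2 = 2.30 × 10^-9
pKa = -log(2.30 × 10^-9) = 8.64

pKa = 8.64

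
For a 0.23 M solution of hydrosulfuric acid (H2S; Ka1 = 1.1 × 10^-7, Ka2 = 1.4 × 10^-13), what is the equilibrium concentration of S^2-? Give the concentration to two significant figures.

First ionization gives [H+] ≈ [HS-] = 1.59 × 10^-4 M.
Second step: Ka2 = [H+][S^2-]/[HS-] ≈ [S^2-] (since [H+] ≈ [HS-]).
So [S^2-] ≈ Ka2.

1.4 × 10^-13 M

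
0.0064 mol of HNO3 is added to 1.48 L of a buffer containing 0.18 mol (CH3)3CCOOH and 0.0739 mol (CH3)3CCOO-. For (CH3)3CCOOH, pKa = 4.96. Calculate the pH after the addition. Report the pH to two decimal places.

pH = 4.52

Added H+ converts (CH3)3CCOO- to (CH3)3CCOOH: (CH3)3CCOOH → 0.186 mol, (CH3)3CCOO- → 0.0675 mol.
Henderson–Hasselbalch with mole ratio 0.0675/0.186: pH = 4.96 + (-0.440)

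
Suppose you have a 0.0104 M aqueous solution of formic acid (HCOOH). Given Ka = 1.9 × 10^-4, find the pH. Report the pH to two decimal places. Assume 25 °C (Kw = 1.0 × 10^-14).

pH = 2.88

HCOOH ⇌ HCOO- + H+
Ka = [H+]²/(0.0104 − [H+]) = 1.9 × 10^-4
[H+] is not negligible relative to C₀; solve [H+]² + 0.00019·[H+] − 1.98e-06 = 0.
[H+] = (−Ka + √(Ka² + 4·Ka·C₀))/2 = 1.31 × 10^-3 M
pH = −log[H+] = −log(1.31 × 10^-3) = 2.88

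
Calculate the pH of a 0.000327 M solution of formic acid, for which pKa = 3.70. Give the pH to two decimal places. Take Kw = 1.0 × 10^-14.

HCOOH ⇌ HCOO- + H+
Ka = 10^(−3.70) = 2.00 × 10^-4
From the ICE table, Ka = x²/(0.000327 − x) = 2.00 × 10^-4.
The 5% rule fails; solving x² + Ka·x − Ka·C₀ = 0 exactly:
x = (−Ka + √(Ka² + 4·Ka·C₀))/2 = 1.75 × 10^-4 M
pH = −log(1.75 × 10^-4) = 3.76

pH = 3.76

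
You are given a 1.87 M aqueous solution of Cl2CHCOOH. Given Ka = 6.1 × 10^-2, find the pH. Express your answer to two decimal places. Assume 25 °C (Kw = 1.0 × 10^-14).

Cl2CHCOOH ⇌ Cl2CHCOO- + H+
From the ICE table, Ka = x²/(1.87 − x) = 6.1 × 10^-2.
x is not negligible relative to C₀; solve x² + 0.061·x − 0.114 = 0.
x = (−Ka + √(Ka² + 4·Ka·C₀))/2 = 3.09 × 10^-1 M
pH = −log[H+] = −log(3.09 × 10^-1) = 0.51

pH = 0.51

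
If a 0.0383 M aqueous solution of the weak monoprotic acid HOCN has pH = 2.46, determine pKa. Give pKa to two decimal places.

pKa = 3.46

[H+] = 10^(-2.46) = 3.47 × 10^-3 M
At equilibrium [HA] = 0.0383 − 3.47 × 10^-3 = 3.48 × 10^-2 M
Ka = [H+][A-]/[HA] = (3.47 × 10^-3)² / 3.48 × 10^-2 = 3.46 × 10^-4
pKa = -log(3.46 × 10^-4) = 3.46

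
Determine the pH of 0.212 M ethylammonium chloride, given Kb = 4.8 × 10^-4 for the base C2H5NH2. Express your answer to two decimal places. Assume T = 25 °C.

pH = 5.68

C2H5NH3+ is the conjugate acid of the weak base C2H5NH2.
Ka = Kw/Kb = 1.0×10^-14 / 4.8 × 10^-4 = 2.08 × 10^-11
Ka = x²/(0.212 − x) = 2.08 × 10^-11
Since Ka ≪ C₀, x ≈ √(Ka·C₀) = 2.10 × 10^-6 M.
pH = −log(2.10 × 10^-6) = 5.68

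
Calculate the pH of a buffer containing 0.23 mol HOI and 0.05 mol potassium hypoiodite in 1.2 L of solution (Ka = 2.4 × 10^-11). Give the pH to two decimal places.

pKa = −log(2.4 × 10^-11) = 10.620
pH = pKa + log([A⁻]/[HA]) = 10.620 + log(0.05/0.23)
pH = 10.620 + (-0.663) = 9.96

pH = 9.96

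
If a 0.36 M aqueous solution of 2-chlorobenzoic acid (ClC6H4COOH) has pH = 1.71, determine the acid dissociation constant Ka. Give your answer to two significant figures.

Ka = 1.1 × 10^-3

[H+] = 10^(-1.71) = 1.95 × 10^-2 M
At equilibrium [HA] = 0.36 − 1.95 × 10^-2 = 3.40 × 10^-1 M
Ka = [H+][A-]/[HA] = (1.95 × 10^-2)² / 3.40 × 10^-1 = 1.1 × 10^-3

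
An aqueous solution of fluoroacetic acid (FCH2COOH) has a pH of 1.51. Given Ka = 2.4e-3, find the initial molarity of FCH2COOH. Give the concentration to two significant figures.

C₀ = 4.3 × 10^-1 M

[H+] = 10^(-1.51) = 3.09 × 10^-2 M = x
Ka = x²/(C₀ − x) ⇒ C₀ = x + x²/Ka
C₀ = 3.09 × 10^-2 + (3.09 × 10^-2)²/(2.4 × 10^-3) = 4.29 × 10^-1 M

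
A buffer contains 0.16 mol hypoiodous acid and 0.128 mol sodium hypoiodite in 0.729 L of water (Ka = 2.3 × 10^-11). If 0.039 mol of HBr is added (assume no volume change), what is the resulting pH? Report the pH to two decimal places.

After neutralization: n(HOI) = 0.199 mol, n(OI-) = 0.089 mol.
pKa = −log(2.3 × 10^-11) = 10.638
pH = pKa + log([A⁻]/[HA]) = 10.638 + log(0.089/0.199) = 10.638 -0.349

pH = 10.29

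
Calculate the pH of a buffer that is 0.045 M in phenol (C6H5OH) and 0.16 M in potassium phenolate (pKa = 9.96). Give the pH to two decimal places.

Using pH = pKa + log([base]/[acid]) with [base]/[acid] = 0.16/0.045:
pH = 9.96 + (+0.551) = 10.51

pH = 10.51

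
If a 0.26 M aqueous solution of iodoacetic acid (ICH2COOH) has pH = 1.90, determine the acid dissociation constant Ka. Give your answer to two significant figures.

Ka = 6.4 × 10^-4

[H+] = 10^(-1.90) = 1.26 × 10^-2 M
At equilibrium [HA] = 0.26 − 1.26 × 10^-2 = 2.47 × 10^-1 M
Ka = [H+][A-]/[HA] = (1.26 × 10^-2)² / 2.47 × 10^-1 = 6.4 × 10^-4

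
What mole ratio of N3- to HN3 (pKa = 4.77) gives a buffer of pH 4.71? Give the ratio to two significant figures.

ratio = 0.87

pH = pKa + log(r) ⇒ log(r) = 4.71 − 4.77 = -0.06
r = [N3-]/[HN3] = 10^(-0.06) = 0.871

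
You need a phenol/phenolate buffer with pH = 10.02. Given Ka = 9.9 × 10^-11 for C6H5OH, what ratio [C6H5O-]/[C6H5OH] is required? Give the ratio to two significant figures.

pKa = -log(9.9 × 10^-11) = 10.004
pH = pKa + log(r) ⇒ log(r) = 10.02 − 10.004 = +0.016
r = [C6H5O-]/[C6H5OH] = 10^(+0.016) = 1.04

ratio = 1.0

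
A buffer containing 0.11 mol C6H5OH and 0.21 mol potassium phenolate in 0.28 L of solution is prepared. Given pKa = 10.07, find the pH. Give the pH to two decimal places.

pH = 10.35

Using pH = pKa + log([base]/[acid]) with [base]/[acid] = 0.21/0.11:
pH = 10.07 + (+0.281) = 10.35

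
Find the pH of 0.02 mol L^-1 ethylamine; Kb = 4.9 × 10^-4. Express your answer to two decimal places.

C2H5NH2 + H2O ⇌ C2H5NH3+ + OH-
Kb = [OH-]²/(0.02 − [OH-]) = 4.9 × 10^-4
[OH-] is not negligible relative to C₀; solve [OH-]² + 0.00049·[OH-] − 9.8e-06 = 0.
[OH-] = [−0.00049 + √(0.00049² + 3.92e-05)]/2 = 2.90 × 10^-3 M
pOH = −log(2.90 × 10^-3) = 2.54; pH = 14.00 − 2.54 = 11.46

pH = 11.46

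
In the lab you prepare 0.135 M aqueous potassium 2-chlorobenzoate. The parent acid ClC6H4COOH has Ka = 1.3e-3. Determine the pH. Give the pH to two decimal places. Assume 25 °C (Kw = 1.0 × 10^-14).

pH = 8.01

ClC6H4COO- is the conjugate base of the weak acid ClC6H4COOH.
Kb = Kw/Ka = 1.0×10^-14 / 1.3 × 10^-3 = 7.69 × 10^-12
Kb = x²/(0.135 − x) = 7.69 × 10^-12
Since Kb ≪ C₀, x ≈ √(Kb·C₀) = 1.02 × 10^-6 M.
Check: 0.00075% ionized — well under 5%, approximation valid.
pOH = −log(1.02 × 10^-6) = 5.99; pH = 14.00 − 5.99 = 8.01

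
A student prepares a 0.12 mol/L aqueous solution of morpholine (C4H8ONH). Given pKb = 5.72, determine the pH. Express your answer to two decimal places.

C4H8ONH + H2O ⇌ C4H8ONH2+ + OH-
Kb = 10^(−5.72) = 1.91 × 10^-6
Kb = x²/(0.12 − x) = 1.91 × 10^-6
Assume x ≪ 0.12: x ≈ √(1.91 × 10^-6 × 0.12) = 4.79 × 10^-4 M
(x/C₀ = 0.4% < 5%, so the approximation holds.)
pOH = −log(4.79 × 10^-4) = 3.32; pH = 14.00 − 3.32 = 10.68

pH = 10.68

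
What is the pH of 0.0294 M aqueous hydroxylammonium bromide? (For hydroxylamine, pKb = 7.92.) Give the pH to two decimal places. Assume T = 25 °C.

pH = 3.81

NH3OH+ is the conjugate acid of the weak base NH2OH.
Kb = 10^(−7.92) = 1.20 × 10^-8
Ka = Kw/Kb = 1.0×10^-14 / 1.20 × 10^-8 = 8.33 × 10^-7
Ka = [H+]²/(0.0294 − [H+]) = 8.33 × 10^-7
Neglecting [H+] in the denominator: [H+] = √(8.33 × 10^-7 × 0.0294) = 1.56 × 10^-4 M
([H+]/C₀ = 0.53% < 5%, so the approximation holds.)
pH = −log[H+] = −log(1.56 × 10^-4) = 3.81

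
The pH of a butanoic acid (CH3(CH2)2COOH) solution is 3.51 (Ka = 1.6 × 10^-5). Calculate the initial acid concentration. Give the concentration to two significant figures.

[H+] = 10^(-3.51) = 3.09 × 10^-4 M = x
Ka = x²/(C₀ − x) ⇒ C₀ = x + x²/Ka
C₀ = 3.09 × 10^-4 + (3.09 × 10^-4)²/(1.6 × 10^-5) = 6.28 × 10^-3 M

C₀ = 6.3 × 10^-3 M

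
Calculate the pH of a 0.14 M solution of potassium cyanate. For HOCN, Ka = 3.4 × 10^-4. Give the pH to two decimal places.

OCN- is the conjugate base of the weak acid HOCN.
Kb = Kw/Ka = 1.0×10^-14 / 3.4 × 10^-4 = 2.94 × 10^-11
From the ICE table, Kb = [OH-]²/(0.14 − [OH-]) = 2.94 × 10^-11.
Neglecting [OH-] in the denominator: [OH-] = √(2.94 × 10^-11 × 0.14) = 2.03 × 10^-6 M
pOH = 5.69, so pH = 14.00 − pOH = 8.31

pH = 8.31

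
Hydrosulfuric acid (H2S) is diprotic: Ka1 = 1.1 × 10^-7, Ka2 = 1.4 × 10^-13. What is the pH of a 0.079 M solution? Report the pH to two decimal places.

Ka1 ≫ Ka2, so treat the first dissociation as the only significant source of H+.
Ka1 = x²/(0.079 − x) = 1.1 × 10^-7
x ≈ √(1.1 × 10^-7 × 0.079) = 9.32 × 10^-5 M
pH = −log(9.32 × 10^-5) = 4.03

pH = 4.03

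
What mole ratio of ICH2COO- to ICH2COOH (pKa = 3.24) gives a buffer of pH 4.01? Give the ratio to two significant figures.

ratio = 5.9

pH = pKa + log(r) ⇒ log(r) = 4.01 − 3.24 = +0.77
r = [ICH2COO-]/[ICH2COOH] = 10^(+0.77) = 5.89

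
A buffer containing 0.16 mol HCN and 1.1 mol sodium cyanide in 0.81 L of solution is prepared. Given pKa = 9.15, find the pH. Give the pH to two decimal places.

Henderson–Hasselbalch: pH = pKa + log([CN-]/[HCN]) = 9.15 + log(1.1/0.16)
pH = 9.15 + (+0.837) = 9.99

pH = 9.99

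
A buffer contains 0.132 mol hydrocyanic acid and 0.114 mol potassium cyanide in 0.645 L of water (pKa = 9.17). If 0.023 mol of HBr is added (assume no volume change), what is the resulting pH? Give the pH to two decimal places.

pH = 8.94

After neutralization: n(HCN) = 0.155 mol, n(CN-) = 0.091 mol.
pH = pKa + log([A⁻]/[HA]) = 9.17 + log(0.091/0.155) = 9.17 -0.231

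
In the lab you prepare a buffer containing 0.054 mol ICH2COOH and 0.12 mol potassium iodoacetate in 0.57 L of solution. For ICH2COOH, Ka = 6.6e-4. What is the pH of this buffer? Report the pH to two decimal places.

pH = 3.53

pKa = −log(6.6 × 10^-4) = 3.180
Henderson–Hasselbalch: pH = pKa + log([ICH2COO-]/[ICH2COOH]) = 3.180 + log(0.12/0.054)
pH = 3.180 + (+0.347) = 3.53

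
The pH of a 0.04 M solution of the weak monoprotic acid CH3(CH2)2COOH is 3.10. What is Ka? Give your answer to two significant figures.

[H+] = 10^(-3.10) = 7.94 × 10^-4 M
At equilibrium [HA] = 0.04 − 7.94 × 10^-4 = 3.92 × 10^-2 M
Ka = [H+][A-]/[HA] = (7.94 × 10^-4)² / 3.92 × 10^-2 = 1.6 × 10^-5

Ka = 1.6 × 10^-5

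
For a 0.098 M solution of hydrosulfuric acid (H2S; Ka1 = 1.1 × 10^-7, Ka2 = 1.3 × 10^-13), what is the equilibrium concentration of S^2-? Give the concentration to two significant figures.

1.3 × 10^-13 M

First ionization gives [H+] ≈ [HS-] = 1.04 × 10^-4 M.
Second step: Ka2 = [H+][S^2-]/[HS-] ≈ [S^2-] (since [H+] ≈ [HS-]).
So [S^2-] ≈ Ka2.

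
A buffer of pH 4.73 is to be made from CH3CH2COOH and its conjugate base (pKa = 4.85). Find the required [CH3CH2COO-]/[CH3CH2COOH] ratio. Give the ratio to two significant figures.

pH = pKa + log(r) ⇒ log(r) = 4.73 − 4.85 = -0.12
r = [CH3CH2COO-]/[CH3CH2COOH] = 10^(-0.12) = 0.759

ratio = 0.76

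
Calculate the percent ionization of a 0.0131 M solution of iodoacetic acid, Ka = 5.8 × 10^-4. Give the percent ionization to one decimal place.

18.9%

ICH2COOH ⇌ ICH2COO- + H+; let x = [H+] at equilibrium.
Solve x² + 0.00058x − 7.6e-06 = 0 → x = 2.48 × 10^-3 M
% ionization = x/C₀ × 100% = 2.48 × 10^-3/0.0131 × 100% = 18.9%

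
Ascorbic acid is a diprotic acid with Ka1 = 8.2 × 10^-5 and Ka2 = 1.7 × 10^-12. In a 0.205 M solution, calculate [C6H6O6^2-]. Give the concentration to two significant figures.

1.7 × 10^-12 M

First ionization gives [H+] ≈ [HC6H6O6-] = 4.10 × 10^-3 M.
Second step: Ka2 = [H+][C6H6O6^2-]/[HC6H6O6-] ≈ [C6H6O6^2-] (since [H+] ≈ [HC6H6O6-]).
So [C6H6O6^2-] ≈ Ka2.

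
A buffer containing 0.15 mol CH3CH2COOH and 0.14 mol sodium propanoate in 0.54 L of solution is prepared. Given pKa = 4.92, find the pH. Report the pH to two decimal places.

pH = 4.89

pH = pKa + log([A⁻]/[HA]) = 4.92 + log(0.14/0.15)
pH = 4.92 + (-0.030) = 4.89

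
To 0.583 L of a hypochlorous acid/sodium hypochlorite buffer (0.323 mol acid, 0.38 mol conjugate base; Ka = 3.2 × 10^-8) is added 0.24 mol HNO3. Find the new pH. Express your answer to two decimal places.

pH = 6.89

Added H+ converts OCl- to HOCl: HOCl → 0.563 mol, OCl- → 0.14 mol.
pKa = −log(3.2 × 10^-8) = 7.495
pH = pKa + log([A⁻]/[HA]) = 7.495 + log(0.14/0.563) = 7.495 -0.604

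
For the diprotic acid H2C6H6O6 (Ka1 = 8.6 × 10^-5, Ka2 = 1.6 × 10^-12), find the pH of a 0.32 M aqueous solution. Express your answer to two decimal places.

pH = 2.28

Ka1 ≫ Ka2, so treat the first dissociation as the only significant source of H+.
Ka1 = x²/(0.32 − x) = 8.6 × 10^-5
x ≈ √(8.6 × 10^-5 × 0.32) = 5.25 × 10^-3 M
pH = −log(5.25 × 10^-3) = 2.28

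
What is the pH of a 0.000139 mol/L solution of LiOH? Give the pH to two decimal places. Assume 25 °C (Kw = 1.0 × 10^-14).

pH = 10.14

LiOH is a strong base; [OH-] = 0.000139 M.
pOH = -log(0.000139) = 3.86
pH = 14.00 - 3.86 = 10.14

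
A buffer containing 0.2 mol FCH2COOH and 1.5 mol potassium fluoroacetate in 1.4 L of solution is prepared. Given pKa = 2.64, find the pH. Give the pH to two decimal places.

pH = 3.52

Using pH = pKa + log([base]/[acid]) with [base]/[acid] = 1.5/0.2:
pH = 2.64 + (+0.875) = 3.52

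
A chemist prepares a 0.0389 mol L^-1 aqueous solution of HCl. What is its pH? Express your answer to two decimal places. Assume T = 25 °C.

pH = 1.41

HCl is a strong acid and dissociates completely, so [H+] = 0.0389 M.
pH = -log(0.0389) = 1.41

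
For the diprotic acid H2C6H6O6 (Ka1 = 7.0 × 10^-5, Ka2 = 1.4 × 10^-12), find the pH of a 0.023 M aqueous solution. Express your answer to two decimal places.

Since Ka1 ≫ Ka2, the first ionization dominates [H+].
Ka1 = x²/(0.023 − x) = 7.0 × 10^-5
Solving the quadratic: x = (−Ka1 + √(Ka1² + 4·Ka1·C₀))/2 = 1.23 × 10^-3 M
pH = −log(1.23 × 10^-3) = 2.91

pH = 2.91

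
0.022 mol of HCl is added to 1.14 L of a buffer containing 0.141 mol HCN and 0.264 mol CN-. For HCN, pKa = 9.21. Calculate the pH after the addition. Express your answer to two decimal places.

pH = 9.38

Added H+ converts CN- to HCN: HCN → 0.163 mol, CN- → 0.242 mol.
pH = pKa + log([A⁻]/[HA]) = 9.21 + log(0.242/0.163) = 9.21 +0.172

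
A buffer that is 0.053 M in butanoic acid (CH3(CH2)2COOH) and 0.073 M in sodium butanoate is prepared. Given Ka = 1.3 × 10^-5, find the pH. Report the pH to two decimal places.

pKa = −log(1.3 × 10^-5) = 4.886
pH = pKa + log([A⁻]/[HA]) = 4.886 + log(0.073/0.053)
pH = 4.886 + (+0.139) = 5.03

pH = 5.03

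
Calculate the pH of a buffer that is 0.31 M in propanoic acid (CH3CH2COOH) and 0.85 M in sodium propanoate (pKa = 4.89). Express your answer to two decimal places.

pH = pKa + log([A⁻]/[HA]) = 4.89 + log(0.85/0.31)
pH = 4.89 + (+0.438) = 5.33

pH = 5.33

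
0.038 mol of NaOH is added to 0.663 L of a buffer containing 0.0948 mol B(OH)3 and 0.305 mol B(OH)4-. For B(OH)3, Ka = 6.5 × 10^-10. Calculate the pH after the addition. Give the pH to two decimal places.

pH = 9.97

After neutralization: n(B(OH)3) = 0.0568 mol, n(B(OH)4-) = 0.343 mol.
pKa = −log(6.5 × 10^-10) = 9.187
pH = pKa + log(n_B(OH)4-/n_B(OH)3) = 9.187 + log(0.343/0.0568) = 9.187 + (+0.781)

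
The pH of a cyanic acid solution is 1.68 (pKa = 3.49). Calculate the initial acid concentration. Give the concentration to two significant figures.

C₀ = 1.4 M

[H+] = 10^(-1.68) = 2.09 × 10^-2 M = x
Ka = 10^(−3.49) = 3.24 × 10^-4
Ka = x²/(C₀ − x) ⇒ C₀ = x + x²/Ka
C₀ = 2.09 × 10^-2 + (2.09 × 10^-2)²/(3.24 × 10^-4) = 1.37 M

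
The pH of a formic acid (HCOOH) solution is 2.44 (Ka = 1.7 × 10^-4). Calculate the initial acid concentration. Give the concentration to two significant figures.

C₀ = 8.1 × 10^-2 M

[H+] = 10^(-2.44) = 3.63 × 10^-3 M = x
Ka = x²/(C₀ − x) ⇒ C₀ = x + x²/Ka
C₀ = 3.63 × 10^-3 + (3.63 × 10^-3)²/(1.7 × 10^-4) = 8.11 × 10^-2 M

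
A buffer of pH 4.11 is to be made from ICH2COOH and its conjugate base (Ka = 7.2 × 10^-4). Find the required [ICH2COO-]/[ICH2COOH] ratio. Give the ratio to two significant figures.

pKa = -log(7.2 × 10^-4) = 3.143
pH = pKa + log(r) ⇒ log(r) = 4.11 − 3.143 = +0.967
r = [ICH2COO-]/[ICH2COOH] = 10^(+0.967) = 9.27

ratio = 9.3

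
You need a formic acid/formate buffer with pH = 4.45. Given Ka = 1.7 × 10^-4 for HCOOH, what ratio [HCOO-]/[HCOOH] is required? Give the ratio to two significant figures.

ratio = 4.8

pKa = -log(1.7 × 10^-4) = 3.770
pH = pKa + log(r) ⇒ log(r) = 4.45 − 3.770 = +0.680
r = [HCOO-]/[HCOOH] = 10^(+0.680) = 4.79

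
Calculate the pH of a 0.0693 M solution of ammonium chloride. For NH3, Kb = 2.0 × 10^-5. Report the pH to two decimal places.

pH = 5.23

NH4+ is the conjugate acid of the weak base NH3.
Ka = Kw/Kb = 1.0×10^-14 / 2.0 × 10^-5 = 5.00 × 10^-10
Ka = x²/(0.0693 − x) = 5.00 × 10^-10
Since Ka ≪ C₀, x ≈ √(Ka·C₀) = 5.89 × 10^-6 M.
(x/C₀ = 0.0085% < 5%, so the approximation holds.)
pH = −log(5.89 × 10^-6) = 5.23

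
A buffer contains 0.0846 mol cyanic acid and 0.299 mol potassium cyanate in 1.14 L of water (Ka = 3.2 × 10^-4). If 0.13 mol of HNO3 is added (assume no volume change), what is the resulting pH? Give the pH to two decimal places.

After neutralization: n(HOCN) = 0.215 mol, n(OCN-) = 0.169 mol.
pKa = −log(3.2 × 10^-4) = 3.495
Henderson–Hasselbalch with mole ratio 0.169/0.215: pH = 3.495 + (-0.105)

pH = 3.39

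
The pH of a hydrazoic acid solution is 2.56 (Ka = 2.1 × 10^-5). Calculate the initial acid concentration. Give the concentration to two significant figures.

[H+] = 10^(-2.56) = 2.75 × 10^-3 M = x
Ka = x²/(C₀ − x) ⇒ C₀ = x + x²/Ka
C₀ = 2.75 × 10^-3 + (2.75 × 10^-3)²/(2.1 × 10^-5) = 3.63 × 10^-1 M

C₀ = 3.6 × 10^-1 M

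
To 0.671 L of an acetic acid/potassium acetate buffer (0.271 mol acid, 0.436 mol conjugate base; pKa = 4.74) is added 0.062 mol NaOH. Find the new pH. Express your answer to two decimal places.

pH = 5.12

After neutralization: n(CH3COOH) = 0.209 mol, n(CH3COO-) = 0.498 mol.
Henderson–Hasselbalch with mole ratio 0.498/0.209: pH = 4.74 + (+0.377)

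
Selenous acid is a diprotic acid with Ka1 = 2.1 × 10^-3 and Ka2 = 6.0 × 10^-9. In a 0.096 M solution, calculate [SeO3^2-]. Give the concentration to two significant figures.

First ionization gives [H+] ≈ [HSeO3-] = 1.32 × 10^-2 M.
Second step: Ka2 = [H+][SeO3^2-]/[HSeO3-] ≈ [SeO3^2-] (since [H+] ≈ [HSeO3-]).
So [SeO3^2-] ≈ Ka2.

6.0 × 10^-9 M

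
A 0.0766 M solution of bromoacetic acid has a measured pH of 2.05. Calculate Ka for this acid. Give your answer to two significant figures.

Ka = 1.2 × 10^-3

[H+] = 10^(-2.05) = 8.91 × 10^-3 M
At equilibrium [HA] = 0.0766 − 8.91 × 10^-3 = 6.77 × 10^-2 M
Ka = [H+][A-]/[HA] = (8.91 × 10^-3)² / 6.77 × 10^-2 = 1.2 × 10^-3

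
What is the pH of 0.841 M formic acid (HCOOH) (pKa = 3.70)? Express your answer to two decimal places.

pH = 1.89

HCOOH ⇌ HCOO- + H+
Ka = 10^(−3.70) = 2.00 × 10^-4
From the ICE table, Ka = [H+]²/(0.841 − [H+]) = 2.00 × 10^-4.
Since Ka ≪ C₀, [H+] ≈ √(Ka·C₀) = 1.30 × 10^-2 M.
pH = −log(1.30 × 10^-2) = 1.89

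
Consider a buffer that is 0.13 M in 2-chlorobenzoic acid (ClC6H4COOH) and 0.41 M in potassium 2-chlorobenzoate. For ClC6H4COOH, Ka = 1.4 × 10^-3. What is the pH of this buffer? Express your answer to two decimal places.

pKa = −log(1.4 × 10^-3) = 2.854
Henderson–Hasselbalch: pH = pKa + log([ClC6H4COO-]/[ClC6H4COOH]) = 2.854 + log(0.41/0.13)
pH = 2.854 + (+0.499) = 3.35

pH = 3.35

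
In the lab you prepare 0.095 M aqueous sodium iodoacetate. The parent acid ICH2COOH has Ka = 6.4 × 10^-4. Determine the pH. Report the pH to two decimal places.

ICH2COO- is the conjugate base of the weak acid ICH2COOH.
Kb = Kw/Ka = 1.0×10^-14 / 6.4 × 10^-4 = 1.56 × 10^-11
From the ICE table, Kb = x²/(0.095 − x) = 1.56 × 10^-11.
Since Kb ≪ C₀, x ≈ √(Kb·C₀) = 1.22 × 10^-6 M.
pOH = 5.91, so pH = 14.00 − pOH = 8.09

pH = 8.09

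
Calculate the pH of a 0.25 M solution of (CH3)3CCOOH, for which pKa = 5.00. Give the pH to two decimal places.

(CH3)3CCOOH ⇌ (CH3)3CCOO- + H+
Ka = 10^(−5.00) = 1.00 × 10^-5
Ka = [H+]²/(0.25 − [H+]) = 1.00 × 10^-5
Since Ka ≪ C₀, [H+] ≈ √(Ka·C₀) = 1.58 × 10^-3 M.
Check: 0.63% ionized — well under 5%, approximation valid.
pH = −log(1.58 × 10^-3) = 2.80

pH = 2.80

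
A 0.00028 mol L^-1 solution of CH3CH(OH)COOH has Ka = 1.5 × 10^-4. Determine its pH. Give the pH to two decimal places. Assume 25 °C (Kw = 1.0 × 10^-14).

CH3CH(OH)COOH ⇌ CH3CH(OH)COO- + H+
Ka = [H+]²/(0.00028 − [H+]) = 1.5 × 10^-4
The 5% rule fails; solving [H+]² + Ka·[H+] − Ka·C₀ = 0 exactly:
[H+] = [−0.00015 + √(0.00015² + 1.68e-07)]/2 = 1.43 × 10^-4 M
pH = −log[H+] = −log(1.43 × 10^-4) = 3.84

pH = 3.84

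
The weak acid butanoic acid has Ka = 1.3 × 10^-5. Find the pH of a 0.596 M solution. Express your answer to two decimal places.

pH = 2.56

CH3(CH2)2COOH ⇌ CH3(CH2)2COO- + H+
Ka = [H+]²/(0.596 − [H+]) = 1.3 × 10^-5
Assume [H+] ≪ 0.596: [H+] ≈ √(1.3 × 10^-5 × 0.596) = 2.78 × 10^-3 M
([H+]/C₀ = 0.47% < 5%, so the approximation holds.)
pH = −log(2.78 × 10^-3) = 2.56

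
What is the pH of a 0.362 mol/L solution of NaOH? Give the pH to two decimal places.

pH = 13.56

NaOH is a strong base; [OH-] = 0.362 M.
pOH = -log(0.362) = 0.44
pH = 14.00 - 0.44 = 13.56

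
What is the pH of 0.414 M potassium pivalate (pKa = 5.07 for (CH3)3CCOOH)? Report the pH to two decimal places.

(CH3)3CCOO- is the conjugate base of the weak acid (CH3)3CCOOH.
Ka = 10^(−5.07) = 8.51 × 10^-6
Kb = Kw/Ka = 1.0×10^-14 / 8.51 × 10^-6 = 1.18 × 10^-9
From the ICE table, Kb = [OH-]²/(0.414 − [OH-]) = 1.18 × 10^-9.
Assume [OH-] ≪ 0.414: [OH-] ≈ √(1.18 × 10^-9 × 0.414) = 2.21 × 10^-5 M
pOH = −log(2.21 × 10^-5) = 4.66; pH = 14.00 − 4.66 = 9.34

pH = 9.34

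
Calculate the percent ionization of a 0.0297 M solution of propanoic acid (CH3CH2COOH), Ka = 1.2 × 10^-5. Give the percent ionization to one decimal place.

2.0%

CH3CH2COOH ⇌ CH3CH2COO- + H+; let x = [H+] at equilibrium.
x ≈ √(Ka·C₀) = √(1.2 × 10^-5 × 0.0297) = 5.97 × 10^-4 M
Fraction ionized = 5.97 × 10^-4 / 0.0297 = 0.0201 → 2.0%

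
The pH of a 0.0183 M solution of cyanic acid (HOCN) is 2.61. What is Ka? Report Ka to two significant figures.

[H+] = 10^(-2.61) = 2.45 × 10^-3 M
At equilibrium [HA] = 0.0183 − 2.45 × 10^-3 = 1.58 × 10^-2 M
Ka = [H+][A-]/[HA] = (2.45 × 10^-3)² / 1.58 × 10^-2 = 3.8 × 10^-4

Ka = 3.8 × 10^-4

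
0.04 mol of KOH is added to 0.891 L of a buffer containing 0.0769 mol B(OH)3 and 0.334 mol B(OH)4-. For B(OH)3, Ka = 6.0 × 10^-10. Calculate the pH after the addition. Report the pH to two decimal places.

pH = 10.23

After neutralization: n(B(OH)3) = 0.0369 mol, n(B(OH)4-) = 0.374 mol.
pKa = −log(6.0 × 10^-10) = 9.222
Henderson–Hasselbalch with mole ratio 0.374/0.0369: pH = 9.222 + (+1.006)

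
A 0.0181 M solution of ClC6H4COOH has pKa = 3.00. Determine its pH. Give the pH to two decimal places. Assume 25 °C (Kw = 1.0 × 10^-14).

ClC6H4COOH ⇌ ClC6H4COO- + H+
Ka = 10^(−3.00) = 1.00 × 10^-3
Ka = [H+]²/(0.0181 − [H+]) = 1.00 × 10^-3
[H+] is not negligible relative to C₀; solve [H+]² + 0.001·[H+] − 1.81e-05 = 0.
[H+] = [−0.001 + √(0.001² + 7.24e-05)]/2 = 3.78 × 10^-3 M
pH = −log[H+] = −log(3.78 × 10^-3) = 2.42

pH = 2.42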